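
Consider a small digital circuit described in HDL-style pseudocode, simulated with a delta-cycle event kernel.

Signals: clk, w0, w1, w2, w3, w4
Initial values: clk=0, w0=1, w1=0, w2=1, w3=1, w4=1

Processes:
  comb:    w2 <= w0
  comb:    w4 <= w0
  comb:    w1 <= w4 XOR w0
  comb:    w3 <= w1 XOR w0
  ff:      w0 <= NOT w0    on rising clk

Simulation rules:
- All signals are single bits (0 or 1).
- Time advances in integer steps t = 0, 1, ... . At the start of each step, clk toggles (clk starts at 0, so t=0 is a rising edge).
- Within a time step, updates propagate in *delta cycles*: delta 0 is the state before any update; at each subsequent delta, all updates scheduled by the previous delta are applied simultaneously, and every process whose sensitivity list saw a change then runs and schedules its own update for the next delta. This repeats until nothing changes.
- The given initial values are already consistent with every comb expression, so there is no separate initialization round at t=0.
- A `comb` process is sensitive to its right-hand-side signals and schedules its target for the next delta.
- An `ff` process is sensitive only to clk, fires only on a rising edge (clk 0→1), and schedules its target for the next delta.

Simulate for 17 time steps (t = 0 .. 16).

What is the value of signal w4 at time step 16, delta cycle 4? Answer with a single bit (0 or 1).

0

t0.Δ0 w2=1 w0=1 w4=1 clk=0 w3=1 w1=0
t0.Δ1 w2=1 w0=1 w4=1 clk=1 w3=1 w1=0
t0.Δ2 w2=1 w0=0 w4=1 clk=1 w3=1 w1=0
t0.Δ3 w2=0 w0=0 w4=0 clk=1 w3=0 w1=1
t0.Δ4 w2=0 w0=0 w4=0 clk=1 w3=1 w1=0
t0.Δ5 w2=0 w0=0 w4=0 clk=1 w3=0 w1=0
t1.Δ0 w2=0 w0=0 w4=0 clk=1 w3=0 w1=0
t1.Δ1 w2=0 w0=0 w4=0 clk=0 w3=0 w1=0
t2.Δ0 w2=0 w0=0 w4=0 clk=0 w3=0 w1=0
t2.Δ1 w2=0 w0=0 w4=0 clk=1 w3=0 w1=0
t2.Δ2 w2=0 w0=1 w4=0 clk=1 w3=0 w1=0
t2.Δ3 w2=1 w0=1 w4=1 clk=1 w3=1 w1=1
t2.Δ4 w2=1 w0=1 w4=1 clk=1 w3=0 w1=0
t2.Δ5 w2=1 w0=1 w4=1 clk=1 w3=1 w1=0
t3.Δ0 w2=1 w0=1 w4=1 clk=1 w3=1 w1=0
t3.Δ1 w2=1 w0=1 w4=1 clk=0 w3=1 w1=0
t4.Δ0 w2=1 w0=1 w4=1 clk=0 w3=1 w1=0
t4.Δ1 w2=1 w0=1 w4=1 clk=1 w3=1 w1=0
t4.Δ2 w2=1 w0=0 w4=1 clk=1 w3=1 w1=0
t4.Δ3 w2=0 w0=0 w4=0 clk=1 w3=0 w1=1
t4.Δ4 w2=0 w0=0 w4=0 clk=1 w3=1 w1=0
t4.Δ5 w2=0 w0=0 w4=0 clk=1 w3=0 w1=0
t5.Δ0 w2=0 w0=0 w4=0 clk=1 w3=0 w1=0
t5.Δ1 w2=0 w0=0 w4=0 clk=0 w3=0 w1=0
t6.Δ0 w2=0 w0=0 w4=0 clk=0 w3=0 w1=0
t6.Δ1 w2=0 w0=0 w4=0 clk=1 w3=0 w1=0
t6.Δ2 w2=0 w0=1 w4=0 clk=1 w3=0 w1=0
t6.Δ3 w2=1 w0=1 w4=1 clk=1 w3=1 w1=1
t6.Δ4 w2=1 w0=1 w4=1 clk=1 w3=0 w1=0
t6.Δ5 w2=1 w0=1 w4=1 clk=1 w3=1 w1=0
t7.Δ0 w2=1 w0=1 w4=1 clk=1 w3=1 w1=0
t7.Δ1 w2=1 w0=1 w4=1 clk=0 w3=1 w1=0
t8.Δ0 w2=1 w0=1 w4=1 clk=0 w3=1 w1=0
t8.Δ1 w2=1 w0=1 w4=1 clk=1 w3=1 w1=0
t8.Δ2 w2=1 w0=0 w4=1 clk=1 w3=1 w1=0
t8.Δ3 w2=0 w0=0 w4=0 clk=1 w3=0 w1=1
t8.Δ4 w2=0 w0=0 w4=0 clk=1 w3=1 w1=0
t8.Δ5 w2=0 w0=0 w4=0 clk=1 w3=0 w1=0
t9.Δ0 w2=0 w0=0 w4=0 clk=1 w3=0 w1=0
t9.Δ1 w2=0 w0=0 w4=0 clk=0 w3=0 w1=0
t10.Δ0 w2=0 w0=0 w4=0 clk=0 w3=0 w1=0
t10.Δ1 w2=0 w0=0 w4=0 clk=1 w3=0 w1=0
t10.Δ2 w2=0 w0=1 w4=0 clk=1 w3=0 w1=0
t10.Δ3 w2=1 w0=1 w4=1 clk=1 w3=1 w1=1
t10.Δ4 w2=1 w0=1 w4=1 clk=1 w3=0 w1=0
t10.Δ5 w2=1 w0=1 w4=1 clk=1 w3=1 w1=0
t11.Δ0 w2=1 w0=1 w4=1 clk=1 w3=1 w1=0
t11.Δ1 w2=1 w0=1 w4=1 clk=0 w3=1 w1=0
t12.Δ0 w2=1 w0=1 w4=1 clk=0 w3=1 w1=0
t12.Δ1 w2=1 w0=1 w4=1 clk=1 w3=1 w1=0
t12.Δ2 w2=1 w0=0 w4=1 clk=1 w3=1 w1=0
t12.Δ3 w2=0 w0=0 w4=0 clk=1 w3=0 w1=1
t12.Δ4 w2=0 w0=0 w4=0 clk=1 w3=1 w1=0
t12.Δ5 w2=0 w0=0 w4=0 clk=1 w3=0 w1=0
t13.Δ0 w2=0 w0=0 w4=0 clk=1 w3=0 w1=0
t13.Δ1 w2=0 w0=0 w4=0 clk=0 w3=0 w1=0
t14.Δ0 w2=0 w0=0 w4=0 clk=0 w3=0 w1=0
t14.Δ1 w2=0 w0=0 w4=0 clk=1 w3=0 w1=0
t14.Δ2 w2=0 w0=1 w4=0 clk=1 w3=0 w1=0
t14.Δ3 w2=1 w0=1 w4=1 clk=1 w3=1 w1=1
t14.Δ4 w2=1 w0=1 w4=1 clk=1 w3=0 w1=0
t14.Δ5 w2=1 w0=1 w4=1 clk=1 w3=1 w1=0
t15.Δ0 w2=1 w0=1 w4=1 clk=1 w3=1 w1=0
t15.Δ1 w2=1 w0=1 w4=1 clk=0 w3=1 w1=0
t16.Δ0 w2=1 w0=1 w4=1 clk=0 w3=1 w1=0
t16.Δ1 w2=1 w0=1 w4=1 clk=1 w3=1 w1=0
t16.Δ2 w2=1 w0=0 w4=1 clk=1 w3=1 w1=0
t16.Δ3 w2=0 w0=0 w4=0 clk=1 w3=0 w1=1
t16.Δ4 w2=0 w0=0 w4=0 clk=1 w3=1 w1=0
t16.Δ5 w2=0 w0=0 w4=0 clk=1 w3=0 w1=0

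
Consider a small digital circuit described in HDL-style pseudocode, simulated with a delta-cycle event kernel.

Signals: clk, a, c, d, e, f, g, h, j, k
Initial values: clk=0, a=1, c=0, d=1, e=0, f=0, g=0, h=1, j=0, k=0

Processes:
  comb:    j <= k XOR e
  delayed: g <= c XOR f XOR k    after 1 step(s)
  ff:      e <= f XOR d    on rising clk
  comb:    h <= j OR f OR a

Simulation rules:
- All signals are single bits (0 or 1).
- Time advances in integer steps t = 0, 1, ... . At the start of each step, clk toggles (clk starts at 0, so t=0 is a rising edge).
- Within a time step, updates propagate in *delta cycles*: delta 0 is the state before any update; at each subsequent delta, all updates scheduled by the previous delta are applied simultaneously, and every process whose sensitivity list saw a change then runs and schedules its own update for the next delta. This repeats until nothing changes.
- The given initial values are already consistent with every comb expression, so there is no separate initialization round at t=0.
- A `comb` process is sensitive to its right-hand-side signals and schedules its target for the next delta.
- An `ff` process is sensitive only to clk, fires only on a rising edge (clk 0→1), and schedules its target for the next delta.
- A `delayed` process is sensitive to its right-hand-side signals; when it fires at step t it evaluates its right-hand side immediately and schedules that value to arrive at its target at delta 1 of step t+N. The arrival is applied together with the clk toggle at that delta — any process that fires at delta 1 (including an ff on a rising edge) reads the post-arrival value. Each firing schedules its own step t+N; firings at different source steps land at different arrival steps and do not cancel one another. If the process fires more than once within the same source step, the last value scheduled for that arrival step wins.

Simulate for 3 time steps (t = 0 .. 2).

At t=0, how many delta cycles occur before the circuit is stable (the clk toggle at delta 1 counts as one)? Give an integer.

3

t=0 Δ0: e=0 g=0 k=0 c=0 clk=0 h=1 d=1 a=1 j=0 f=0
  Δ1: clk:0→1
  Δ2: e:0→1
  Δ3: j:0→1
  (3Δ to stable)
t=1 Δ0: e=1 g=0 k=0 c=0 clk=1 h=1 d=1 a=1 j=1 f=0
  Δ1: clk:1→0
  (1Δ to stable)
t=2 Δ0: e=1 g=0 k=0 c=0 clk=0 h=1 d=1 a=1 j=1 f=0
  Δ1: clk:0→1
  (1Δ to stable)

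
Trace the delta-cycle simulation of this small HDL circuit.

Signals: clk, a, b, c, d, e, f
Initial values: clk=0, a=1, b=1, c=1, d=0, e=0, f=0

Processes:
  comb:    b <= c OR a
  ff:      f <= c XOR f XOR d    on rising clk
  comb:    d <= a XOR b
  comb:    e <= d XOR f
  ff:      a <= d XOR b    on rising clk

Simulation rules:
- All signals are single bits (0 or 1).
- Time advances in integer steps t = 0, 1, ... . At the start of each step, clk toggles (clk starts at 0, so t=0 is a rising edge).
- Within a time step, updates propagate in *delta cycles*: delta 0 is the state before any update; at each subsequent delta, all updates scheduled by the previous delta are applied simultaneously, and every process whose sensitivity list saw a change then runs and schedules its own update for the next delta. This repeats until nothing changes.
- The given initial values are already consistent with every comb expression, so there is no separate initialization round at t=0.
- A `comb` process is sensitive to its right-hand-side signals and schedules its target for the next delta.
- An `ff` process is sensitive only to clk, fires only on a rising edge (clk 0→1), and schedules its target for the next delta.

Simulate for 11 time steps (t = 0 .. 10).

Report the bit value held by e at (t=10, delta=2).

1

[bits: clk,c,d,b,e,a,f]
t=0: Δ0=0101010 Δ1=1101010 Δ2=1101011 Δ3=1101111 | 3Δ
t=1: Δ0=1101111 Δ1=0101111 | 1Δ
t=2: Δ0=0101111 Δ1=1101111 Δ2=1101110 Δ3=1101010 | 3Δ
t=3: Δ0=1101010 Δ1=0101010 | 1Δ
t=4: Δ0=0101010 Δ1=1101010 Δ2=1101011 Δ3=1101111 | 3Δ
t=5: Δ0=1101111 Δ1=0101111 | 1Δ
t=6: Δ0=0101111 Δ1=1101111 Δ2=1101110 Δ3=1101010 | 3Δ
t=7: Δ0=1101010 Δ1=0101010 | 1Δ
t=8: Δ0=0101010 Δ1=1101010 Δ2=1101011 Δ3=1101111 | 3Δ
t=9: Δ0=1101111 Δ1=0101111 | 1Δ
t=10: Δ0=0101111 Δ1=1101111 Δ2=1101110 Δ3=1101010 | 3Δ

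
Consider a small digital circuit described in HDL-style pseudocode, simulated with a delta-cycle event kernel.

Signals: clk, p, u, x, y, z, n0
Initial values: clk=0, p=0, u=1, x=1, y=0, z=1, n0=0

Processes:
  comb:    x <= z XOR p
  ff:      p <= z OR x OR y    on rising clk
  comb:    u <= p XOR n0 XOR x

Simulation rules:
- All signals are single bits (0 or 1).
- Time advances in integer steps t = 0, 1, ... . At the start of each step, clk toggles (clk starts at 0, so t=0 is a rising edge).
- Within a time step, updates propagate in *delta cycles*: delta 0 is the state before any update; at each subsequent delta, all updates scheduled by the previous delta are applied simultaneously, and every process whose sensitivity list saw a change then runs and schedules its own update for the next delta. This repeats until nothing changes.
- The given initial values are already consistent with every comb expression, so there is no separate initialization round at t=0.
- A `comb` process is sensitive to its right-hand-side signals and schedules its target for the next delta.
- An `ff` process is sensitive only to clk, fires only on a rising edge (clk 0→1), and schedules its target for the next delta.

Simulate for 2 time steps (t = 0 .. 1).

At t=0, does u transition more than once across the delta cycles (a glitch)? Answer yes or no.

[bits: z,p,u,x,y,n0,clk]
t=0: Δ0=1011000 Δ1=1011001 Δ2=1111001 Δ3=1100001 Δ4=1110001 | 4Δ
t=1: Δ0=1110001 Δ1=1110000 | 1Δ

yes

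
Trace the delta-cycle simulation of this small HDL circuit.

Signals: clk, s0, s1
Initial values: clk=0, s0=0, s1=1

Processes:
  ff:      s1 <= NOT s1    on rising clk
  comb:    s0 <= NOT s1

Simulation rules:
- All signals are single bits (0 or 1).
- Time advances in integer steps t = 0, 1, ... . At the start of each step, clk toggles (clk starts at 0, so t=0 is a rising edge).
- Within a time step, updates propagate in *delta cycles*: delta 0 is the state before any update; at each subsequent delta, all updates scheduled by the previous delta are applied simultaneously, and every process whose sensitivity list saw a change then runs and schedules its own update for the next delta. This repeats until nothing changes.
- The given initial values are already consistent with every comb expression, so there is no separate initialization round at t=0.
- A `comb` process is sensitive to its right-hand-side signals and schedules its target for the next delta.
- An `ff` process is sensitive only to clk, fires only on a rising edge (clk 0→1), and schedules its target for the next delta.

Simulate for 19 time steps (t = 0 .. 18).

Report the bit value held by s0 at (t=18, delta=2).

1

t=0 Δ0: s0=0 clk=0 s1=1
  Δ1: clk:0→1
  Δ2: s1:1→0
  Δ3: s0:0→1
  (3Δ to stable)
t=1 Δ0: s0=1 clk=1 s1=0
  Δ1: clk:1→0
  (1Δ to stable)
t=2 Δ0: s0=1 clk=0 s1=0
  Δ1: clk:0→1
  Δ2: s1:0→1
  Δ3: s0:1→0
  (3Δ to stable)
t=3 Δ0: s0=0 clk=1 s1=1
  Δ1: clk:1→0
  (1Δ to stable)
t=4 Δ0: s0=0 clk=0 s1=1
  Δ1: clk:0→1
  Δ2: s1:1→0
  Δ3: s0:0→1
  (3Δ to stable)
t=5 Δ0: s0=1 clk=1 s1=0
  Δ1: clk:1→0
  (1Δ to stable)
t=6 Δ0: s0=1 clk=0 s1=0
  Δ1: clk:0→1
  Δ2: s1:0→1
  Δ3: s0:1→0
  (3Δ to stable)
t=7 Δ0: s0=0 clk=1 s1=1
  Δ1: clk:1→0
  (1Δ to stable)
t=8 Δ0: s0=0 clk=0 s1=1
  Δ1: clk:0→1
  Δ2: s1:1→0
  Δ3: s0:0→1
  (3Δ to stable)
t=9 Δ0: s0=1 clk=1 s1=0
  Δ1: clk:1→0
  (1Δ to stable)
t=10 Δ0: s0=1 clk=0 s1=0
  Δ1: clk:0→1
  Δ2: s1:0→1
  Δ3: s0:1→0
  (3Δ to stable)
t=11 Δ0: s0=0 clk=1 s1=1
  Δ1: clk:1→0
  (1Δ to stable)
t=12 Δ0: s0=0 clk=0 s1=1
  Δ1: clk:0→1
  Δ2: s1:1→0
  Δ3: s0:0→1
  (3Δ to stable)
t=13 Δ0: s0=1 clk=1 s1=0
  Δ1: clk:1→0
  (1Δ to stable)
t=14 Δ0: s0=1 clk=0 s1=0
  Δ1: clk:0→1
  Δ2: s1:0→1
  Δ3: s0:1→0
  (3Δ to stable)
t=15 Δ0: s0=0 clk=1 s1=1
  Δ1: clk:1→0
  (1Δ to stable)
t=16 Δ0: s0=0 clk=0 s1=1
  Δ1: clk:0→1
  Δ2: s1:1→0
  Δ3: s0:0→1
  (3Δ to stable)
t=17 Δ0: s0=1 clk=1 s1=0
  Δ1: clk:1→0
  (1Δ to stable)
t=18 Δ0: s0=1 clk=0 s1=0
  Δ1: clk:0→1
  Δ2: s1:0→1
  Δ3: s0:1→0
  (3Δ to stable)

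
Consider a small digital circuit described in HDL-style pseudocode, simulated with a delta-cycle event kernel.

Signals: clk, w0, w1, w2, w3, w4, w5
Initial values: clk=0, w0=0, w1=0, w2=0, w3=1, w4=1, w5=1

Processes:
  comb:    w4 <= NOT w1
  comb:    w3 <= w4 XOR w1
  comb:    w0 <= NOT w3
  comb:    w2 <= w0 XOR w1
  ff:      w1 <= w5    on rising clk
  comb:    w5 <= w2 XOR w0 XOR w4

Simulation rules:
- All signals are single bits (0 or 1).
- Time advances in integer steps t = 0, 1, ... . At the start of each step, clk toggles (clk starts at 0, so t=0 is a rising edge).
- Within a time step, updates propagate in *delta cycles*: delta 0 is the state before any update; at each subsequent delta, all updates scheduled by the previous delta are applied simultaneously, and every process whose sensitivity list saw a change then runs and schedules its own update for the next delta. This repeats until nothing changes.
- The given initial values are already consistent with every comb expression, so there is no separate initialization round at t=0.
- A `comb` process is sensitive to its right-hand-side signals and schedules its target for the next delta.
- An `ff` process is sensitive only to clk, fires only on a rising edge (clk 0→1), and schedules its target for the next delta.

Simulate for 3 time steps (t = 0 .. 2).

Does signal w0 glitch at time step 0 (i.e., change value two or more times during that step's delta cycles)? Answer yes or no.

t=0 Δ0: w3=1 clk=0 w2=0 w1=0 w5=1 w4=1 w0=0
  Δ1: clk:0→1
  Δ2: w1:0→1
  Δ3: w3:1→0, w2:0→1, w4:1→0
  Δ4: w3:0→1, w0:0→1
  Δ5: w2:1→0, w5:1→0, w0:1→0
  Δ6: w2:0→1
  Δ7: w5:0→1
  (7Δ to stable)
t=1 Δ0: w3=1 clk=1 w2=1 w1=1 w5=1 w4=0 w0=0
  Δ1: clk:1→0
  (1Δ to stable)
t=2 Δ0: w3=1 clk=0 w2=1 w1=1 w5=1 w4=0 w0=0
  Δ1: clk:0→1
  (1Δ to stable)

yes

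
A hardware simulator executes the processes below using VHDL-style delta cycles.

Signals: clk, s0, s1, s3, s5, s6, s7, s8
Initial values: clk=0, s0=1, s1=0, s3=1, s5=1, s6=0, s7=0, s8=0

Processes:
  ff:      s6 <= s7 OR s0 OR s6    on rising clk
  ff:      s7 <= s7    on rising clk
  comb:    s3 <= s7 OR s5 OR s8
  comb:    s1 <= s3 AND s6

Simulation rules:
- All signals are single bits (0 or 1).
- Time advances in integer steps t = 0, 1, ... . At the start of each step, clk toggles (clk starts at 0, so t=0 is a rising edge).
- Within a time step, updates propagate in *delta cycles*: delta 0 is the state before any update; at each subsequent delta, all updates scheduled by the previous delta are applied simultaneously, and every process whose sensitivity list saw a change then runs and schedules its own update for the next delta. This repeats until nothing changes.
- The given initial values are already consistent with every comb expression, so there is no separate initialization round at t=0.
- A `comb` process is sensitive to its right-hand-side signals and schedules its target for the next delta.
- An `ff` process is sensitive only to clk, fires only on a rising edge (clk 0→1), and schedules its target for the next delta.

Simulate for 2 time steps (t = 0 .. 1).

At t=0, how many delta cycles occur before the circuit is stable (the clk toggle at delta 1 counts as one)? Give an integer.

3

t0.Δ0 s0=1 s8=0 s5=1 s3=1 s1=0 s6=0 s7=0 clk=0
t0.Δ1 s0=1 s8=0 s5=1 s3=1 s1=0 s6=0 s7=0 clk=1
t0.Δ2 s0=1 s8=0 s5=1 s3=1 s1=0 s6=1 s7=0 clk=1
t0.Δ3 s0=1 s8=0 s5=1 s3=1 s1=1 s6=1 s7=0 clk=1
t1.Δ0 s0=1 s8=0 s5=1 s3=1 s1=1 s6=1 s7=0 clk=1
t1.Δ1 s0=1 s8=0 s5=1 s3=1 s1=1 s6=1 s7=0 clk=0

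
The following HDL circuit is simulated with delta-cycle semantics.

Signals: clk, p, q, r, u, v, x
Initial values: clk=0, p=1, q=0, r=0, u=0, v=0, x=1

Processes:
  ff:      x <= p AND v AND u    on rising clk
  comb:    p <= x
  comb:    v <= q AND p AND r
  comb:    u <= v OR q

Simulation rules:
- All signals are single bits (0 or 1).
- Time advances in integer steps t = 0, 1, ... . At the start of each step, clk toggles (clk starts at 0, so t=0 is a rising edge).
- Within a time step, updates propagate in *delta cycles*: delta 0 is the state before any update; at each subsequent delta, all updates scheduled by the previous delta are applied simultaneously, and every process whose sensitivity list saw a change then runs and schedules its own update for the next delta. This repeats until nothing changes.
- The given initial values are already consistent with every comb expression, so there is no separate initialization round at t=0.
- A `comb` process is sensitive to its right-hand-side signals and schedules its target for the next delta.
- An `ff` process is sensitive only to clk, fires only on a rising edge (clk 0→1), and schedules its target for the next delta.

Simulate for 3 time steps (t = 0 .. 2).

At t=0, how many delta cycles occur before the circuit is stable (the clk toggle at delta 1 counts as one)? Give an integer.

[bits: r,p,v,q,u,x,clk]
t=0: Δ0=0100010 Δ1=0100011 Δ2=0100001 Δ3=0000001 | 3Δ
t=1: Δ0=0000001 Δ1=0000000 | 1Δ
t=2: Δ0=0000000 Δ1=0000001 | 1Δ

3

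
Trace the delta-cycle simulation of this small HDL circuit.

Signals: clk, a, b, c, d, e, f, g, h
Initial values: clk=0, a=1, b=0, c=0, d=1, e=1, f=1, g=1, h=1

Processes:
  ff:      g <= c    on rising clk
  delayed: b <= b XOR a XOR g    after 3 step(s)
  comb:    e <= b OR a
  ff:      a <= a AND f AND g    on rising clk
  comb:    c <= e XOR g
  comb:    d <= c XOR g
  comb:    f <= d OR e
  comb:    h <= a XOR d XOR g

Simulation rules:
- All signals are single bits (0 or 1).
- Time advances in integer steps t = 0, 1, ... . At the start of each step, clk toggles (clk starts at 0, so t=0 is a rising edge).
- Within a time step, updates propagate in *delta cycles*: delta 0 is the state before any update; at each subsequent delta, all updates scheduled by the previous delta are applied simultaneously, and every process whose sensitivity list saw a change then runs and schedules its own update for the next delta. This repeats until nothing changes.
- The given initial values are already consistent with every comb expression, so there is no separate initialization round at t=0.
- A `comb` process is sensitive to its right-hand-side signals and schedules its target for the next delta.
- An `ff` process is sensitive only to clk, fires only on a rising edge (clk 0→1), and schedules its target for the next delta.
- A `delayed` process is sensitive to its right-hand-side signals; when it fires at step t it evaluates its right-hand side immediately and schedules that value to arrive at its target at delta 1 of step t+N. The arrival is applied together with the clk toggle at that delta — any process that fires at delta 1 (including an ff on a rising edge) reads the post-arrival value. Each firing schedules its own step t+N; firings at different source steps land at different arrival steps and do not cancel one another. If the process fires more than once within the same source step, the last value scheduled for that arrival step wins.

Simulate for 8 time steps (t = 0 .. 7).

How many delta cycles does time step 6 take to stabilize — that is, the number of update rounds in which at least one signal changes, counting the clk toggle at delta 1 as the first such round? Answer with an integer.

t0.Δ0 b=0 h=1 c=0 g=1 e=1 d=1 f=1 clk=0 a=1
t0.Δ1 b=0 h=1 c=0 g=1 e=1 d=1 f=1 clk=1 a=1
t0.Δ2 b=0 h=1 c=0 g=0 e=1 d=1 f=1 clk=1 a=1
t0.Δ3 b=0 h=0 c=1 g=0 e=1 d=0 f=1 clk=1 a=1
t0.Δ4 b=0 h=1 c=1 g=0 e=1 d=1 f=1 clk=1 a=1
t0.Δ5 b=0 h=0 c=1 g=0 e=1 d=1 f=1 clk=1 a=1
t1.Δ0 b=0 h=0 c=1 g=0 e=1 d=1 f=1 clk=1 a=1
t1.Δ1 b=0 h=0 c=1 g=0 e=1 d=1 f=1 clk=0 a=1
t2.Δ0 b=0 h=0 c=1 g=0 e=1 d=1 f=1 clk=0 a=1
t2.Δ1 b=0 h=0 c=1 g=0 e=1 d=1 f=1 clk=1 a=1
t2.Δ2 b=0 h=0 c=1 g=1 e=1 d=1 f=1 clk=1 a=0
t2.Δ3 b=0 h=0 c=0 g=1 e=0 d=0 f=1 clk=1 a=0
t2.Δ4 b=0 h=1 c=1 g=1 e=0 d=1 f=0 clk=1 a=0
t2.Δ5 b=0 h=0 c=1 g=1 e=0 d=0 f=1 clk=1 a=0
t2.Δ6 b=0 h=1 c=1 g=1 e=0 d=0 f=0 clk=1 a=0
t3.Δ0 b=0 h=1 c=1 g=1 e=0 d=0 f=0 clk=1 a=0
t3.Δ1 b=1 h=1 c=1 g=1 e=0 d=0 f=0 clk=0 a=0
t3.Δ2 b=1 h=1 c=1 g=1 e=1 d=0 f=0 clk=0 a=0
t3.Δ3 b=1 h=1 c=0 g=1 e=1 d=0 f=1 clk=0 a=0
t3.Δ4 b=1 h=1 c=0 g=1 e=1 d=1 f=1 clk=0 a=0
t3.Δ5 b=1 h=0 c=0 g=1 e=1 d=1 f=1 clk=0 a=0
t4.Δ0 b=1 h=0 c=0 g=1 e=1 d=1 f=1 clk=0 a=0
t4.Δ1 b=1 h=0 c=0 g=1 e=1 d=1 f=1 clk=1 a=0
t4.Δ2 b=1 h=0 c=0 g=0 e=1 d=1 f=1 clk=1 a=0
t4.Δ3 b=1 h=1 c=1 g=0 e=1 d=0 f=1 clk=1 a=0
t4.Δ4 b=1 h=0 c=1 g=0 e=1 d=1 f=1 clk=1 a=0
t4.Δ5 b=1 h=1 c=1 g=0 e=1 d=1 f=1 clk=1 a=0
t5.Δ0 b=1 h=1 c=1 g=0 e=1 d=1 f=1 clk=1 a=0
t5.Δ1 b=1 h=1 c=1 g=0 e=1 d=1 f=1 clk=0 a=0
t6.Δ0 b=1 h=1 c=1 g=0 e=1 d=1 f=1 clk=0 a=0
t6.Δ1 b=0 h=1 c=1 g=0 e=1 d=1 f=1 clk=1 a=0
t6.Δ2 b=0 h=1 c=1 g=1 e=0 d=1 f=1 clk=1 a=0
t6.Δ3 b=0 h=0 c=1 g=1 e=0 d=0 f=1 clk=1 a=0
t6.Δ4 b=0 h=1 c=1 g=1 e=0 d=0 f=0 clk=1 a=0
t7.Δ0 b=0 h=1 c=1 g=1 e=0 d=0 f=0 clk=1 a=0
t7.Δ1 b=1 h=1 c=1 g=1 e=0 d=0 f=0 clk=0 a=0
t7.Δ2 b=1 h=1 c=1 g=1 e=1 d=0 f=0 clk=0 a=0
t7.Δ3 b=1 h=1 c=0 g=1 e=1 d=0 f=1 clk=0 a=0
t7.Δ4 b=1 h=1 c=0 g=1 e=1 d=1 f=1 clk=0 a=0
t7.Δ5 b=1 h=0 c=0 g=1 e=1 d=1 f=1 clk=0 a=0

4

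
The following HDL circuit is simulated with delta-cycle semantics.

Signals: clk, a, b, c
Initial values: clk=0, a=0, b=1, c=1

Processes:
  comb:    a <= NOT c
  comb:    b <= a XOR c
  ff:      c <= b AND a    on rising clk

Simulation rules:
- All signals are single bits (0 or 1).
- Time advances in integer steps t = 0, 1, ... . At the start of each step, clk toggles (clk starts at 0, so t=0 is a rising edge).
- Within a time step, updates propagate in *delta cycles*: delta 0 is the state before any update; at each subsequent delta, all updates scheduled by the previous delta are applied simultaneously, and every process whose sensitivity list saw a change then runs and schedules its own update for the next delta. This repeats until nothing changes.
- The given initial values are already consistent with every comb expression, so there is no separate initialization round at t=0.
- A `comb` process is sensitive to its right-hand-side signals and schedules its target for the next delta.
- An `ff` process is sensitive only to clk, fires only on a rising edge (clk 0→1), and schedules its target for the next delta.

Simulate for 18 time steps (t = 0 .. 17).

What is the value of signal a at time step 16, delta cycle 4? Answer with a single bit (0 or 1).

t=0 Δ0: a=0 b=1 clk=0 c=1
  Δ1: clk:0→1
  Δ2: c:1→0
  Δ3: a:0→1, b:1→0
  Δ4: b:0→1
  (4Δ to stable)
t=1 Δ0: a=1 b=1 clk=1 c=0
  Δ1: clk:1→0
  (1Δ to stable)
t=2 Δ0: a=1 b=1 clk=0 c=0
  Δ1: clk:0→1
  Δ2: c:0→1
  Δ3: a:1→0, b:1→0
  Δ4: b:0→1
  (4Δ to stable)
t=3 Δ0: a=0 b=1 clk=1 c=1
  Δ1: clk:1→0
  (1Δ to stable)
t=4 Δ0: a=0 b=1 clk=0 c=1
  Δ1: clk:0→1
  Δ2: c:1→0
  Δ3: a:0→1, b:1→0
  Δ4: b:0→1
  (4Δ to stable)
t=5 Δ0: a=1 b=1 clk=1 c=0
  Δ1: clk:1→0
  (1Δ to stable)
t=6 Δ0: a=1 b=1 clk=0 c=0
  Δ1: clk:0→1
  Δ2: c:0→1
  Δ3: a:1→0, b:1→0
  Δ4: b:0→1
  (4Δ to stable)
t=7 Δ0: a=0 b=1 clk=1 c=1
  Δ1: clk:1→0
  (1Δ to stable)
t=8 Δ0: a=0 b=1 clk=0 c=1
  Δ1: clk:0→1
  Δ2: c:1→0
  Δ3: a:0→1, b:1→0
  Δ4: b:0→1
  (4Δ to stable)
t=9 Δ0: a=1 b=1 clk=1 c=0
  Δ1: clk:1→0
  (1Δ to stable)
t=10 Δ0: a=1 b=1 clk=0 c=0
  Δ1: clk:0→1
  Δ2: c:0→1
  Δ3: a:1→0, b:1→0
  Δ4: b:0→1
  (4Δ to stable)
t=11 Δ0: a=0 b=1 clk=1 c=1
  Δ1: clk:1→0
  (1Δ to stable)
t=12 Δ0: a=0 b=1 clk=0 c=1
  Δ1: clk:0→1
  Δ2: c:1→0
  Δ3: a:0→1, b:1→0
  Δ4: b:0→1
  (4Δ to stable)
t=13 Δ0: a=1 b=1 clk=1 c=0
  Δ1: clk:1→0
  (1Δ to stable)
t=14 Δ0: a=1 b=1 clk=0 c=0
  Δ1: clk:0→1
  Δ2: c:0→1
  Δ3: a:1→0, b:1→0
  Δ4: b:0→1
  (4Δ to stable)
t=15 Δ0: a=0 b=1 clk=1 c=1
  Δ1: clk:1→0
  (1Δ to stable)
t=16 Δ0: a=0 b=1 clk=0 c=1
  Δ1: clk:0→1
  Δ2: c:1→0
  Δ3: a:0→1, b:1→0
  Δ4: b:0→1
  (4Δ to stable)
t=17 Δ0: a=1 b=1 clk=1 c=0
  Δ1: clk:1→0
  (1Δ to stable)

1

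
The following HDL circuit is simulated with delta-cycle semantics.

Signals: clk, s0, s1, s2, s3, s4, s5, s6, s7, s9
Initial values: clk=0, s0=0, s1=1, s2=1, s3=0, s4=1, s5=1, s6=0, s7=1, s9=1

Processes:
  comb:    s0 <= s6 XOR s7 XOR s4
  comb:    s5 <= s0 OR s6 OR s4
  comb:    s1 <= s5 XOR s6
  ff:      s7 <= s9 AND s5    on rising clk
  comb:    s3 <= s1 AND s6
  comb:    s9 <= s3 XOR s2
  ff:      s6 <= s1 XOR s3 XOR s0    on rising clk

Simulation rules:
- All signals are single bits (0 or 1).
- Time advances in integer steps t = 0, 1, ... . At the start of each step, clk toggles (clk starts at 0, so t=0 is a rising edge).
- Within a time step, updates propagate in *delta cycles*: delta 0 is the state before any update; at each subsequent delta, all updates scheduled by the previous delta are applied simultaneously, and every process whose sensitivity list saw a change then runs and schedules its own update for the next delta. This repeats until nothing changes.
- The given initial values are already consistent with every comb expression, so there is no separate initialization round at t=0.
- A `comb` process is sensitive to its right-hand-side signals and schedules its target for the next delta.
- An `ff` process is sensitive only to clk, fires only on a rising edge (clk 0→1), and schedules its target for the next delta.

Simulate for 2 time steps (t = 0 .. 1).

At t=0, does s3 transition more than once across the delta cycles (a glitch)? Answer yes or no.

t0.Δ0 s5=1 s1=1 s3=0 s6=0 clk=0 s0=0 s4=1 s2=1 s9=1 s7=1
t0.Δ1 s5=1 s1=1 s3=0 s6=0 clk=1 s0=0 s4=1 s2=1 s9=1 s7=1
t0.Δ2 s5=1 s1=1 s3=0 s6=1 clk=1 s0=0 s4=1 s2=1 s9=1 s7=1
t0.Δ3 s5=1 s1=0 s3=1 s6=1 clk=1 s0=1 s4=1 s2=1 s9=1 s7=1
t0.Δ4 s5=1 s1=0 s3=0 s6=1 clk=1 s0=1 s4=1 s2=1 s9=0 s7=1
t0.Δ5 s5=1 s1=0 s3=0 s6=1 clk=1 s0=1 s4=1 s2=1 s9=1 s7=1
t1.Δ0 s5=1 s1=0 s3=0 s6=1 clk=1 s0=1 s4=1 s2=1 s9=1 s7=1
t1.Δ1 s5=1 s1=0 s3=0 s6=1 clk=0 s0=1 s4=1 s2=1 s9=1 s7=1

yes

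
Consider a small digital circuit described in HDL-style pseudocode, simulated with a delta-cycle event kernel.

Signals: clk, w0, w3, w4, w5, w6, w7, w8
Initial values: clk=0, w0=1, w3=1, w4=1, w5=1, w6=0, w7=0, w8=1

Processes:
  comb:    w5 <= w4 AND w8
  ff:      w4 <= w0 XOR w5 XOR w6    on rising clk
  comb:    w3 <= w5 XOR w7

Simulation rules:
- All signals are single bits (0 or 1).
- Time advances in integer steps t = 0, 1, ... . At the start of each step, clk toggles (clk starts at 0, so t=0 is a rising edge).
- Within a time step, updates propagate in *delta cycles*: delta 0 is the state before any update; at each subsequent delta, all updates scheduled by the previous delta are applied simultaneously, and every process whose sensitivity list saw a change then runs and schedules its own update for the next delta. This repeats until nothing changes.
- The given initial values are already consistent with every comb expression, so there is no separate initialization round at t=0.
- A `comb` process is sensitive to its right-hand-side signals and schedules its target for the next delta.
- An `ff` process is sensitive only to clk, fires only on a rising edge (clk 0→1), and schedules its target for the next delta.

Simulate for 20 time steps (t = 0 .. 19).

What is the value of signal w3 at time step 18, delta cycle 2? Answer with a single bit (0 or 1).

0

t0.Δ0 w5=1 w6=0 clk=0 w0=1 w3=1 w7=0 w4=1 w8=1
t0.Δ1 w5=1 w6=0 clk=1 w0=1 w3=1 w7=0 w4=1 w8=1
t0.Δ2 w5=1 w6=0 clk=1 w0=1 w3=1 w7=0 w4=0 w8=1
t0.Δ3 w5=0 w6=0 clk=1 w0=1 w3=1 w7=0 w4=0 w8=1
t0.Δ4 w5=0 w6=0 clk=1 w0=1 w3=0 w7=0 w4=0 w8=1
t1.Δ0 w5=0 w6=0 clk=1 w0=1 w3=0 w7=0 w4=0 w8=1
t1.Δ1 w5=0 w6=0 clk=0 w0=1 w3=0 w7=0 w4=0 w8=1
t2.Δ0 w5=0 w6=0 clk=0 w0=1 w3=0 w7=0 w4=0 w8=1
t2.Δ1 w5=0 w6=0 clk=1 w0=1 w3=0 w7=0 w4=0 w8=1
t2.Δ2 w5=0 w6=0 clk=1 w0=1 w3=0 w7=0 w4=1 w8=1
t2.Δ3 w5=1 w6=0 clk=1 w0=1 w3=0 w7=0 w4=1 w8=1
t2.Δ4 w5=1 w6=0 clk=1 w0=1 w3=1 w7=0 w4=1 w8=1
t3.Δ0 w5=1 w6=0 clk=1 w0=1 w3=1 w7=0 w4=1 w8=1
t3.Δ1 w5=1 w6=0 clk=0 w0=1 w3=1 w7=0 w4=1 w8=1
t4.Δ0 w5=1 w6=0 clk=0 w0=1 w3=1 w7=0 w4=1 w8=1
t4.Δ1 w5=1 w6=0 clk=1 w0=1 w3=1 w7=0 w4=1 w8=1
t4.Δ2 w5=1 w6=0 clk=1 w0=1 w3=1 w7=0 w4=0 w8=1
t4.Δ3 w5=0 w6=0 clk=1 w0=1 w3=1 w7=0 w4=0 w8=1
t4.Δ4 w5=0 w6=0 clk=1 w0=1 w3=0 w7=0 w4=0 w8=1
t5.Δ0 w5=0 w6=0 clk=1 w0=1 w3=0 w7=0 w4=0 w8=1
t5.Δ1 w5=0 w6=0 clk=0 w0=1 w3=0 w7=0 w4=0 w8=1
t6.Δ0 w5=0 w6=0 clk=0 w0=1 w3=0 w7=0 w4=0 w8=1
t6.Δ1 w5=0 w6=0 clk=1 w0=1 w3=0 w7=0 w4=0 w8=1
t6.Δ2 w5=0 w6=0 clk=1 w0=1 w3=0 w7=0 w4=1 w8=1
t6.Δ3 w5=1 w6=0 clk=1 w0=1 w3=0 w7=0 w4=1 w8=1
t6.Δ4 w5=1 w6=0 clk=1 w0=1 w3=1 w7=0 w4=1 w8=1
t7.Δ0 w5=1 w6=0 clk=1 w0=1 w3=1 w7=0 w4=1 w8=1
t7.Δ1 w5=1 w6=0 clk=0 w0=1 w3=1 w7=0 w4=1 w8=1
t8.Δ0 w5=1 w6=0 clk=0 w0=1 w3=1 w7=0 w4=1 w8=1
t8.Δ1 w5=1 w6=0 clk=1 w0=1 w3=1 w7=0 w4=1 w8=1
t8.Δ2 w5=1 w6=0 clk=1 w0=1 w3=1 w7=0 w4=0 w8=1
t8.Δ3 w5=0 w6=0 clk=1 w0=1 w3=1 w7=0 w4=0 w8=1
t8.Δ4 w5=0 w6=0 clk=1 w0=1 w3=0 w7=0 w4=0 w8=1
t9.Δ0 w5=0 w6=0 clk=1 w0=1 w3=0 w7=0 w4=0 w8=1
t9.Δ1 w5=0 w6=0 clk=0 w0=1 w3=0 w7=0 w4=0 w8=1
t10.Δ0 w5=0 w6=0 clk=0 w0=1 w3=0 w7=0 w4=0 w8=1
t10.Δ1 w5=0 w6=0 clk=1 w0=1 w3=0 w7=0 w4=0 w8=1
t10.Δ2 w5=0 w6=0 clk=1 w0=1 w3=0 w7=0 w4=1 w8=1
t10.Δ3 w5=1 w6=0 clk=1 w0=1 w3=0 w7=0 w4=1 w8=1
t10.Δ4 w5=1 w6=0 clk=1 w0=1 w3=1 w7=0 w4=1 w8=1
t11.Δ0 w5=1 w6=0 clk=1 w0=1 w3=1 w7=0 w4=1 w8=1
t11.Δ1 w5=1 w6=0 clk=0 w0=1 w3=1 w7=0 w4=1 w8=1
t12.Δ0 w5=1 w6=0 clk=0 w0=1 w3=1 w7=0 w4=1 w8=1
t12.Δ1 w5=1 w6=0 clk=1 w0=1 w3=1 w7=0 w4=1 w8=1
t12.Δ2 w5=1 w6=0 clk=1 w0=1 w3=1 w7=0 w4=0 w8=1
t12.Δ3 w5=0 w6=0 clk=1 w0=1 w3=1 w7=0 w4=0 w8=1
t12.Δ4 w5=0 w6=0 clk=1 w0=1 w3=0 w7=0 w4=0 w8=1
t13.Δ0 w5=0 w6=0 clk=1 w0=1 w3=0 w7=0 w4=0 w8=1
t13.Δ1 w5=0 w6=0 clk=0 w0=1 w3=0 w7=0 w4=0 w8=1
t14.Δ0 w5=0 w6=0 clk=0 w0=1 w3=0 w7=0 w4=0 w8=1
t14.Δ1 w5=0 w6=0 clk=1 w0=1 w3=0 w7=0 w4=0 w8=1
t14.Δ2 w5=0 w6=0 clk=1 w0=1 w3=0 w7=0 w4=1 w8=1
t14.Δ3 w5=1 w6=0 clk=1 w0=1 w3=0 w7=0 w4=1 w8=1
t14.Δ4 w5=1 w6=0 clk=1 w0=1 w3=1 w7=0 w4=1 w8=1
t15.Δ0 w5=1 w6=0 clk=1 w0=1 w3=1 w7=0 w4=1 w8=1
t15.Δ1 w5=1 w6=0 clk=0 w0=1 w3=1 w7=0 w4=1 w8=1
t16.Δ0 w5=1 w6=0 clk=0 w0=1 w3=1 w7=0 w4=1 w8=1
t16.Δ1 w5=1 w6=0 clk=1 w0=1 w3=1 w7=0 w4=1 w8=1
t16.Δ2 w5=1 w6=0 clk=1 w0=1 w3=1 w7=0 w4=0 w8=1
t16.Δ3 w5=0 w6=0 clk=1 w0=1 w3=1 w7=0 w4=0 w8=1
t16.Δ4 w5=0 w6=0 clk=1 w0=1 w3=0 w7=0 w4=0 w8=1
t17.Δ0 w5=0 w6=0 clk=1 w0=1 w3=0 w7=0 w4=0 w8=1
t17.Δ1 w5=0 w6=0 clk=0 w0=1 w3=0 w7=0 w4=0 w8=1
t18.Δ0 w5=0 w6=0 clk=0 w0=1 w3=0 w7=0 w4=0 w8=1
t18.Δ1 w5=0 w6=0 clk=1 w0=1 w3=0 w7=0 w4=0 w8=1
t18.Δ2 w5=0 w6=0 clk=1 w0=1 w3=0 w7=0 w4=1 w8=1
t18.Δ3 w5=1 w6=0 clk=1 w0=1 w3=0 w7=0 w4=1 w8=1
t18.Δ4 w5=1 w6=0 clk=1 w0=1 w3=1 w7=0 w4=1 w8=1
t19.Δ0 w5=1 w6=0 clk=1 w0=1 w3=1 w7=0 w4=1 w8=1
t19.Δ1 w5=1 w6=0 clk=0 w0=1 w3=1 w7=0 w4=1 w8=1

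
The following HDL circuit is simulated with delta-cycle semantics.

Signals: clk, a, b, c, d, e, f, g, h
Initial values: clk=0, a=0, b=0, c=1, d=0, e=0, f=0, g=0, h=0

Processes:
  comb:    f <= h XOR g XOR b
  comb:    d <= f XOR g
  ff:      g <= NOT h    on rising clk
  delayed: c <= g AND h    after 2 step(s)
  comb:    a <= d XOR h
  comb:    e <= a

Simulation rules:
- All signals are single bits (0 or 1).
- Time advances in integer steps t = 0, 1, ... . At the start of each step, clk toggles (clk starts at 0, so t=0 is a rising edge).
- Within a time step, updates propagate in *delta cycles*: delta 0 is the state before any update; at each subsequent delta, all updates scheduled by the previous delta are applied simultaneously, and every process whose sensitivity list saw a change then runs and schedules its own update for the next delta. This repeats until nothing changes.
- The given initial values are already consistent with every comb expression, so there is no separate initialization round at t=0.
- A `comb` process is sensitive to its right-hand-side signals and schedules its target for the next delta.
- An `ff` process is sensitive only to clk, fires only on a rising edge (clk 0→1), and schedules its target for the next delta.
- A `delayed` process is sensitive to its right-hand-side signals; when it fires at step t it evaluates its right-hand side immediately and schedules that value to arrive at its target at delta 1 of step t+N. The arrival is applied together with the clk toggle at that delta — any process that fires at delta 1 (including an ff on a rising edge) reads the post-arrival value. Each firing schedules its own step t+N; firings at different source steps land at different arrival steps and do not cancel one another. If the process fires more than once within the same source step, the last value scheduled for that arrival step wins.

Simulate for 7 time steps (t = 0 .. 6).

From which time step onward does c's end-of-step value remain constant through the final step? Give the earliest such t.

[bits: d,f,b,g,h,c,a,e,clk]
t=0: Δ0=000001000 Δ1=000001001 Δ2=000101001 Δ3=110101001 Δ4=010101101 Δ5=010101011 Δ6=010101001 | 6Δ
t=1: Δ0=010101001 Δ1=010101000 | 1Δ
t=2: Δ0=010101000 Δ1=010100001 | 1Δ
t=3: Δ0=010100001 Δ1=010100000 | 1Δ
t=4: Δ0=010100000 Δ1=010100001 | 1Δ
t=5: Δ0=010100001 Δ1=010100000 | 1Δ
t=6: Δ0=010100000 Δ1=010100001 | 1Δ

2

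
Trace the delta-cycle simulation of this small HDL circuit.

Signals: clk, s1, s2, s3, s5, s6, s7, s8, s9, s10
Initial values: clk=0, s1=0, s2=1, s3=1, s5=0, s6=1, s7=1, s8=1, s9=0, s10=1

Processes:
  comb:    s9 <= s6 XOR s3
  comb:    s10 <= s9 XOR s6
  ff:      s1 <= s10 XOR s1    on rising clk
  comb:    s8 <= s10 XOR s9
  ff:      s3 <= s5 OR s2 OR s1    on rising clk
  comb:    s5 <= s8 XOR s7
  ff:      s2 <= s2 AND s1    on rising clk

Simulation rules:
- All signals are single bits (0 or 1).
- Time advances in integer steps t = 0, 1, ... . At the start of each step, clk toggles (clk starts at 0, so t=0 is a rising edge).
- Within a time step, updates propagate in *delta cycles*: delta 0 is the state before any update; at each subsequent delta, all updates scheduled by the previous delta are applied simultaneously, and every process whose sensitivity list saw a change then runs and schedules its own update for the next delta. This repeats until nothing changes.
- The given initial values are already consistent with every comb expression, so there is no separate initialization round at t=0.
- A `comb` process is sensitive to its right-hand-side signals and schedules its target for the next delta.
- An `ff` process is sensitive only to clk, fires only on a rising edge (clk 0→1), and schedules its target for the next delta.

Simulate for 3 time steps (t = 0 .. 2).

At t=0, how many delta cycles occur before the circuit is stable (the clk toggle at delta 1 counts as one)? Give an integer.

[bits: s8,s10,clk,s1,s2,s7,s6,s9,s5,s3]
t=0: Δ0=1100111001 Δ1=1110111001 Δ2=1111011001 | 2Δ
t=1: Δ0=1111011001 Δ1=1101011001 | 1Δ
t=2: Δ0=1101011001 Δ1=1111011001 Δ2=1110011001 | 2Δ

2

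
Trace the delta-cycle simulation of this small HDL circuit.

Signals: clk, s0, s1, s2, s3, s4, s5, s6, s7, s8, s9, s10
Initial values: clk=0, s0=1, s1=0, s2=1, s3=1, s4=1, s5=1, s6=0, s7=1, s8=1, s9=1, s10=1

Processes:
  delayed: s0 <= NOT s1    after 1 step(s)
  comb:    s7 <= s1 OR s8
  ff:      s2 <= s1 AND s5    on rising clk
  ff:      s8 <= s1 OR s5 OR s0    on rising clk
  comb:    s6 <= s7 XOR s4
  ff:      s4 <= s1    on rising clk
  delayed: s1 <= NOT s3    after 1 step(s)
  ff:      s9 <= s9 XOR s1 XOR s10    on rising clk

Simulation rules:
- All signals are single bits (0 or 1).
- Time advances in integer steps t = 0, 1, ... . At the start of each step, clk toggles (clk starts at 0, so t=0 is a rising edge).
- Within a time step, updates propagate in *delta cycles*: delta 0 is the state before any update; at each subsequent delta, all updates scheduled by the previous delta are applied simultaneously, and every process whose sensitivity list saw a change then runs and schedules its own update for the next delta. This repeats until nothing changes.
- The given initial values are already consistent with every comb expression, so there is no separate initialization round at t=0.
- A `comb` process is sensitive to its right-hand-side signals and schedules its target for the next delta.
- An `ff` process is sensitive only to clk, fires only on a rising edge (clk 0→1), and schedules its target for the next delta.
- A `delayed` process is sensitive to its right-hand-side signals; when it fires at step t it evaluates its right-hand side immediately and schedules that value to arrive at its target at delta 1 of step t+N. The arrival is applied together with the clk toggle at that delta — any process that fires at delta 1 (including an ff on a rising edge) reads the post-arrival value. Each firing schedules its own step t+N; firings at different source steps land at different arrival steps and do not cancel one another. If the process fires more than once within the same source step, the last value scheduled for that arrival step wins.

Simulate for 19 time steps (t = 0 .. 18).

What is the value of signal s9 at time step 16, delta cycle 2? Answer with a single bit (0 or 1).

t0.Δ0 s0=1 s1=0 s10=1 s6=0 s8=1 s5=1 clk=0 s9=1 s3=1 s4=1 s7=1 s2=1
t0.Δ1 s0=1 s1=0 s10=1 s6=0 s8=1 s5=1 clk=1 s9=1 s3=1 s4=1 s7=1 s2=1
t0.Δ2 s0=1 s1=0 s10=1 s6=0 s8=1 s5=1 clk=1 s9=0 s3=1 s4=0 s7=1 s2=0
t0.Δ3 s0=1 s1=0 s10=1 s6=1 s8=1 s5=1 clk=1 s9=0 s3=1 s4=0 s7=1 s2=0
t1.Δ0 s0=1 s1=0 s10=1 s6=1 s8=1 s5=1 clk=1 s9=0 s3=1 s4=0 s7=1 s2=0
t1.Δ1 s0=1 s1=0 s10=1 s6=1 s8=1 s5=1 clk=0 s9=0 s3=1 s4=0 s7=1 s2=0
t2.Δ0 s0=1 s1=0 s10=1 s6=1 s8=1 s5=1 clk=0 s9=0 s3=1 s4=0 s7=1 s2=0
t2.Δ1 s0=1 s1=0 s10=1 s6=1 s8=1 s5=1 clk=1 s9=0 s3=1 s4=0 s7=1 s2=0
t2.Δ2 s0=1 s1=0 s10=1 s6=1 s8=1 s5=1 clk=1 s9=1 s3=1 s4=0 s7=1 s2=0
t3.Δ0 s0=1 s1=0 s10=1 s6=1 s8=1 s5=1 clk=1 s9=1 s3=1 s4=0 s7=1 s2=0
t3.Δ1 s0=1 s1=0 s10=1 s6=1 s8=1 s5=1 clk=0 s9=1 s3=1 s4=0 s7=1 s2=0
t4.Δ0 s0=1 s1=0 s10=1 s6=1 s8=1 s5=1 clk=0 s9=1 s3=1 s4=0 s7=1 s2=0
t4.Δ1 s0=1 s1=0 s10=1 s6=1 s8=1 s5=1 clk=1 s9=1 s3=1 s4=0 s7=1 s2=0
t4.Δ2 s0=1 s1=0 s10=1 s6=1 s8=1 s5=1 clk=1 s9=0 s3=1 s4=0 s7=1 s2=0
t5.Δ0 s0=1 s1=0 s10=1 s6=1 s8=1 s5=1 clk=1 s9=0 s3=1 s4=0 s7=1 s2=0
t5.Δ1 s0=1 s1=0 s10=1 s6=1 s8=1 s5=1 clk=0 s9=0 s3=1 s4=0 s7=1 s2=0
t6.Δ0 s0=1 s1=0 s10=1 s6=1 s8=1 s5=1 clk=0 s9=0 s3=1 s4=0 s7=1 s2=0
t6.Δ1 s0=1 s1=0 s10=1 s6=1 s8=1 s5=1 clk=1 s9=0 s3=1 s4=0 s7=1 s2=0
t6.Δ2 s0=1 s1=0 s10=1 s6=1 s8=1 s5=1 clk=1 s9=1 s3=1 s4=0 s7=1 s2=0
t7.Δ0 s0=1 s1=0 s10=1 s6=1 s8=1 s5=1 clk=1 s9=1 s3=1 s4=0 s7=1 s2=0
t7.Δ1 s0=1 s1=0 s10=1 s6=1 s8=1 s5=1 clk=0 s9=1 s3=1 s4=0 s7=1 s2=0
t8.Δ0 s0=1 s1=0 s10=1 s6=1 s8=1 s5=1 clk=0 s9=1 s3=1 s4=0 s7=1 s2=0
t8.Δ1 s0=1 s1=0 s10=1 s6=1 s8=1 s5=1 clk=1 s9=1 s3=1 s4=0 s7=1 s2=0
t8.Δ2 s0=1 s1=0 s10=1 s6=1 s8=1 s5=1 clk=1 s9=0 s3=1 s4=0 s7=1 s2=0
t9.Δ0 s0=1 s1=0 s10=1 s6=1 s8=1 s5=1 clk=1 s9=0 s3=1 s4=0 s7=1 s2=0
t9.Δ1 s0=1 s1=0 s10=1 s6=1 s8=1 s5=1 clk=0 s9=0 s3=1 s4=0 s7=1 s2=0
t10.Δ0 s0=1 s1=0 s10=1 s6=1 s8=1 s5=1 clk=0 s9=0 s3=1 s4=0 s7=1 s2=0
t10.Δ1 s0=1 s1=0 s10=1 s6=1 s8=1 s5=1 clk=1 s9=0 s3=1 s4=0 s7=1 s2=0
t10.Δ2 s0=1 s1=0 s10=1 s6=1 s8=1 s5=1 clk=1 s9=1 s3=1 s4=0 s7=1 s2=0
t11.Δ0 s0=1 s1=0 s10=1 s6=1 s8=1 s5=1 clk=1 s9=1 s3=1 s4=0 s7=1 s2=0
t11.Δ1 s0=1 s1=0 s10=1 s6=1 s8=1 s5=1 clk=0 s9=1 s3=1 s4=0 s7=1 s2=0
t12.Δ0 s0=1 s1=0 s10=1 s6=1 s8=1 s5=1 clk=0 s9=1 s3=1 s4=0 s7=1 s2=0
t12.Δ1 s0=1 s1=0 s10=1 s6=1 s8=1 s5=1 clk=1 s9=1 s3=1 s4=0 s7=1 s2=0
t12.Δ2 s0=1 s1=0 s10=1 s6=1 s8=1 s5=1 clk=1 s9=0 s3=1 s4=0 s7=1 s2=0
t13.Δ0 s0=1 s1=0 s10=1 s6=1 s8=1 s5=1 clk=1 s9=0 s3=1 s4=0 s7=1 s2=0
t13.Δ1 s0=1 s1=0 s10=1 s6=1 s8=1 s5=1 clk=0 s9=0 s3=1 s4=0 s7=1 s2=0
t14.Δ0 s0=1 s1=0 s10=1 s6=1 s8=1 s5=1 clk=0 s9=0 s3=1 s4=0 s7=1 s2=0
t14.Δ1 s0=1 s1=0 s10=1 s6=1 s8=1 s5=1 clk=1 s9=0 s3=1 s4=0 s7=1 s2=0
t14.Δ2 s0=1 s1=0 s10=1 s6=1 s8=1 s5=1 clk=1 s9=1 s3=1 s4=0 s7=1 s2=0
t15.Δ0 s0=1 s1=0 s10=1 s6=1 s8=1 s5=1 clk=1 s9=1 s3=1 s4=0 s7=1 s2=0
t15.Δ1 s0=1 s1=0 s10=1 s6=1 s8=1 s5=1 clk=0 s9=1 s3=1 s4=0 s7=1 s2=0
t16.Δ0 s0=1 s1=0 s10=1 s6=1 s8=1 s5=1 clk=0 s9=1 s3=1 s4=0 s7=1 s2=0
t16.Δ1 s0=1 s1=0 s10=1 s6=1 s8=1 s5=1 clk=1 s9=1 s3=1 s4=0 s7=1 s2=0
t16.Δ2 s0=1 s1=0 s10=1 s6=1 s8=1 s5=1 clk=1 s9=0 s3=1 s4=0 s7=1 s2=0
t17.Δ0 s0=1 s1=0 s10=1 s6=1 s8=1 s5=1 clk=1 s9=0 s3=1 s4=0 s7=1 s2=0
t17.Δ1 s0=1 s1=0 s10=1 s6=1 s8=1 s5=1 clk=0 s9=0 s3=1 s4=0 s7=1 s2=0
t18.Δ0 s0=1 s1=0 s10=1 s6=1 s8=1 s5=1 clk=0 s9=0 s3=1 s4=0 s7=1 s2=0
t18.Δ1 s0=1 s1=0 s10=1 s6=1 s8=1 s5=1 clk=1 s9=0 s3=1 s4=0 s7=1 s2=0
t18.Δ2 s0=1 s1=0 s10=1 s6=1 s8=1 s5=1 clk=1 s9=1 s3=1 s4=0 s7=1 s2=0

0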